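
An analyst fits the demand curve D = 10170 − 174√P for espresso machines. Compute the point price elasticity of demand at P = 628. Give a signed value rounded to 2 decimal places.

dD/dP = −174/(2√P) = -3.47168. At P = 628, D = 5809.57.
Ed = (dD/dP)·(P/D) = (-3.47168) × (628/5809.57) = -0.3752…

-0.38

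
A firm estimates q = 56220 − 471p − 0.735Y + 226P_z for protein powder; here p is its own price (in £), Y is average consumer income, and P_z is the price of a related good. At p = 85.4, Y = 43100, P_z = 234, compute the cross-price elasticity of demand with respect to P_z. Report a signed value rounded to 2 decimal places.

At the given values, q = 56220 − 471(85.4) − 0.735(43100) + 226(234) = 37202.1.
∂q/∂P_z = 226.
E = (226) × (234/37202.1) = 1.4215…

1.42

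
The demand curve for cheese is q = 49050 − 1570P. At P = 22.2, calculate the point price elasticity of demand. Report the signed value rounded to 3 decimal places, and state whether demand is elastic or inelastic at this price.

-2.455; elastic

dq/dP = −1570. At P = 22.2, q = 49050 − 1570(22.2) = 14196.
Ed = (dq/dP)·(P/q) = −1570 × (22.2/14196) = -2.45519…
|Ed| = 2.455 > 1, so demand is elastic.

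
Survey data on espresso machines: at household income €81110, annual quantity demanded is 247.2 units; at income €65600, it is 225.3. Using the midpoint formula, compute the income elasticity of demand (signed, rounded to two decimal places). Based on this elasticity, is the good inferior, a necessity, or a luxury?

%ΔQ = (225.3 − 247.2)/[( 247.2 + 225.3)/2] = -21.9/236.25 = -0.092698…
%ΔIncome = (65600 − 81110)/[( 81110 + 65600)/2] = -15510/73355 = -0.211437…
E_income = (-21.9/236.25) / (-15510/73355) = 0.4384…
0 < E_income < 1 ⇒ normal good, necessity.

0.44; necessity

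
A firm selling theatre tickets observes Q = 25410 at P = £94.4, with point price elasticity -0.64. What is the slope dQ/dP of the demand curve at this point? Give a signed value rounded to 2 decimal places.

Ed = (dQ/dP)·(P/Q) ⇒ dQ/dP = Ed·Q/P = (-0.64)·25410/94.4 = -172.2711…

-172.27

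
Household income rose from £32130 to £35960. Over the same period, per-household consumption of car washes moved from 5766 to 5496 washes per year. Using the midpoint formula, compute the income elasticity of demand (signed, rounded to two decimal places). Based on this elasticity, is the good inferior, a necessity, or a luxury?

-0.43; inferior

%ΔQ = (5496 − 5766)/[( 5766 + 5496)/2] = -270/5631 = -0.047948…
%ΔIncome = (35960 − 32130)/[( 32130 + 35960)/2] = 3830/34045 = 0.112498…
E_income = (-270/5631) / (3830/34045) = -0.4262…
E_income < 0 ⇒ inferior good.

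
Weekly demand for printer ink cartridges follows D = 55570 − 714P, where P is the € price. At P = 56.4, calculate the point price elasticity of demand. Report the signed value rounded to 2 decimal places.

-2.63

dD/dP = −714. At P = 56.4, D = 55570 − 714(56.4) = 15300.4.
Ed = (dD/dP)·(P/D) = −714 × (56.4/15300.4) = -2.6319…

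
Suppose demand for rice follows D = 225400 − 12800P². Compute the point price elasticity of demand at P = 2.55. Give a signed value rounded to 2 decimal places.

dD/dP = −2·12800·P = -65280. At P = 2.55, D = 142168.
Ed = (dD/dP)·(P/D) = (-65280) × (2.55/142168) = -1.1708…

-1.17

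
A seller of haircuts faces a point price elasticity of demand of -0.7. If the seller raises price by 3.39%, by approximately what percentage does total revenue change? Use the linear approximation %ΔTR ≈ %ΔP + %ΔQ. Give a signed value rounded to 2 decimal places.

+1.02%

%ΔQ ≈ Ed × %ΔP = (-0.7) × (+3.39%) = -2.3730%
%ΔTR ≈ %ΔP + %ΔQ = (+3.39%) + (-2.3730%) = +1.0170%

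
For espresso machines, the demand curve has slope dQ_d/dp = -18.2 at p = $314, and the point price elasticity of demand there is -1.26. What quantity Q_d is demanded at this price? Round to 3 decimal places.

4535.556

Ed = (dQ_d/dp)·(p/Q_d) ⇒ Q_d = (dQ_d/dp)·p/Ed = (-18.2)·314/(-1.26) = 4535.55555…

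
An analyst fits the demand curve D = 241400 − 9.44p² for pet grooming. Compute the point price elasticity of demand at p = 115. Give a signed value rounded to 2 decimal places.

dD/dp = −2·9.44·p = -2171.2. At p = 115, D = 116556.
Ed = (dD/dp)·(p/D) = (-2171.2) × (115/116556) = -2.1422…

-2.14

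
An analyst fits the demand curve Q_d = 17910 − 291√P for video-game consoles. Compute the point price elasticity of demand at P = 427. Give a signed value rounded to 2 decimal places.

-0.25

dQ_d/dP = −291/(2√P) = -7.04124. At P = 427, Q_d = 11896.8.
Ed = (dQ_d/dP)·(P/Q_d) = (-7.04124) × (427/11896.8) = -0.2527…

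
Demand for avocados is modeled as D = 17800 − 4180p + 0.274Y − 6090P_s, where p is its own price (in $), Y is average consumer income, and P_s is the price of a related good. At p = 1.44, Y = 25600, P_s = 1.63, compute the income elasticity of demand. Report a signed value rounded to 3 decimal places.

At the given values, D = 17800 − 4180(1.44) + 0.274(25600) − 6090(1.63) = 8868.5.
∂D/∂Y = 0.274.
E = (0.274) × (25600/8868.5) = 0.79093…

0.791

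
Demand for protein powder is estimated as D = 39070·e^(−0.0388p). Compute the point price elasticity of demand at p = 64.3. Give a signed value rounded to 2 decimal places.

-2.49

dD/dp = −0.0388·D = -125.078. At p = 64.3, D = 3223.65.
Ed = (dD/dp)·(p/D) = (-125.078) × (64.3/3223.65) = -2.4948…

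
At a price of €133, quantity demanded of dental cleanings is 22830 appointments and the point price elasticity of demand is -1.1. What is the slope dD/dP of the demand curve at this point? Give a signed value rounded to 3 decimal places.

Ed = (dD/dP)·(P/D) ⇒ dD/dP = Ed·D/P = (-1.1)·22830/133 = -188.81954…

-188.820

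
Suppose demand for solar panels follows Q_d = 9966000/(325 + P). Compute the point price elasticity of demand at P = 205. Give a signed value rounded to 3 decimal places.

dQ_d/dP = −9966000/(325 + P)² = -35.4788. At P = 205, Q_d = 18803.8.
Ed = (dQ_d/dP)·(P/Q_d) = (-35.4788) × (205/18803.8) = -0.38679…

-0.387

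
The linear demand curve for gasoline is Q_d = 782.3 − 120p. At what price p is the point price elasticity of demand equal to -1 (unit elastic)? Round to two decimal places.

Ed = −120p/(782.3 − 120p). Set this equal to -1:
120p = 1·(782.3 − 120p) ⇒ 120p(1 + 1) = 1·782.3
p = 1·782.3 / (120·2) = 3.2595…

3.26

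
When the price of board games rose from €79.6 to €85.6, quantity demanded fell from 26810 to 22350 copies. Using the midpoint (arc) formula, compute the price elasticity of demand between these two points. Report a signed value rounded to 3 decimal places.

%ΔQ = (22350 − 26810) / [(26810 + 22350)/2] = -4460/24580 = -0.181448…
%ΔP = (85.6 − 79.6) / [(79.6 + 85.6)/2] = 6/82.6 = 0.072639…
Arc Ed = %ΔQ / %ΔP = (-4460/24580) / (6/82.6) = -2.49793…

-2.498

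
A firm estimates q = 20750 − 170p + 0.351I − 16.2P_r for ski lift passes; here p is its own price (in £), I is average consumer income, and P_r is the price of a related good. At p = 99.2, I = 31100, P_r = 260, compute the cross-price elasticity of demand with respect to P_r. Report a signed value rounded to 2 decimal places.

At the given values, q = 20750 − 170(99.2) + 0.351(31100) − 16.2(260) = 10590.1.
∂q/∂P_r = -16.2.
E = (-16.2) × (260/10590.1) = -0.3977…

-0.40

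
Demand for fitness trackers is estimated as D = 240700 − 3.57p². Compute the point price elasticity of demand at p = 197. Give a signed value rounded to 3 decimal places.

-2.713

dD/dp = −2·3.57·p = -1406.58. At p = 197, D = 102151.87.
Ed = (dD/dp)·(p/D) = (-1406.58) × (197/102151.87) = -2.71259…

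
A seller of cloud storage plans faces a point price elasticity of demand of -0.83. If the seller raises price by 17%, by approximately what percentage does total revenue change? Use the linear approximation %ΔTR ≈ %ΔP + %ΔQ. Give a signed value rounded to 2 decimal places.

+2.89%

%ΔQ ≈ Ed × %ΔP = (-0.83) × (+17%) = -14.1100%
%ΔTR ≈ %ΔP + %ΔQ = (+17%) + (-14.1100%) = +2.8900%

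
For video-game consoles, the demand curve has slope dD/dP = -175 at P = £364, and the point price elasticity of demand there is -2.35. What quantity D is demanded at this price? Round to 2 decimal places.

Ed = (dD/dP)·(P/D) ⇒ D = (dD/dP)·P/Ed = (-175)·364/(-2.35) = 27106.3829…

27106.38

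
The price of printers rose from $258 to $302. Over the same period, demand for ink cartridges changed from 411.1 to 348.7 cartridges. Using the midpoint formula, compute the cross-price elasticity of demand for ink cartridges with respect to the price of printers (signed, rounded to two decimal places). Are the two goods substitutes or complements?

-1.05; complements

%ΔQ_{ink cartridges} = (348.7 − 411.1)/avg = -62.4/379.9 = -0.164253…
%ΔP_{printers} = (302 − 258)/avg = 44/280 = 0.157142…
E_cross = (-62.4/379.9) / (44/280) = -1.0452…
E_cross < 0 ⇒ the goods are complements.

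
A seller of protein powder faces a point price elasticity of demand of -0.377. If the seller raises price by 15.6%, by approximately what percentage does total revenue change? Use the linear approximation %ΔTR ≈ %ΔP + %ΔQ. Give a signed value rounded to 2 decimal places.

%ΔQ ≈ Ed × %ΔP = (-0.377) × (+15.6%) = -5.8812%
%ΔTR ≈ %ΔP + %ΔQ = (+15.6%) + (-5.8812%) = +9.7188%

+9.72%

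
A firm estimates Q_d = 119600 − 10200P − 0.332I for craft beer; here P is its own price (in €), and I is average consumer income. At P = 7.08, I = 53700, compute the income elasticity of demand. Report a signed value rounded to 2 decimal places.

At the given values, Q_d = 119600 − 10200(7.08) − 0.332(53700) = 29555.6.
∂Q_d/∂I = -0.332.
E = (-0.332) × (53700/29555.6) = -0.6032…

-0.60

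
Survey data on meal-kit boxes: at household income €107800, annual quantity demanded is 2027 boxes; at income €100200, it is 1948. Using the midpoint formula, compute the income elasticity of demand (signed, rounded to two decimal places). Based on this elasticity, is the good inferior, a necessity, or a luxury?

0.54; necessity

%ΔQ = (1948 − 2027)/[( 2027 + 1948)/2] = -79/1987.5 = -0.039748…
%ΔIncome = (100200 − 107800)/[( 107800 + 100200)/2] = -7600/104000 = -0.073076…
E_income = (-79/1987.5) / (-7600/104000) = 0.5439…
0 < E_income < 1 ⇒ normal good, necessity.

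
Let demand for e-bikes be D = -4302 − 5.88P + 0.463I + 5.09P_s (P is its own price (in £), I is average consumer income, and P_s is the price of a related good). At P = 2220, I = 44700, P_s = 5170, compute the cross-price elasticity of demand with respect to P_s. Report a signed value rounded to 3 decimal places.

At the given values, D = -4302 − 5.88(2220) + 0.463(44700) + 5.09(5170) = 29655.8.
∂D/∂P_s = 5.09.
E = (5.09) × (5170/29655.8) = 0.88735…

0.887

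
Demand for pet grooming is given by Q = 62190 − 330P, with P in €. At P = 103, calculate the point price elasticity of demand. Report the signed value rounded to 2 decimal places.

dQ/dP = −330. At P = 103, Q = 62190 − 330(103) = 28200.
Ed = (dQ/dP)·(P/Q) = −330 × (103/28200) = -1.2053…

-1.21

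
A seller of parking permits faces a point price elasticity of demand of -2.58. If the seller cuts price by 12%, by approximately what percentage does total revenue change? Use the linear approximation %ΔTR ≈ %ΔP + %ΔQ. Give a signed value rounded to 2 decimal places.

+18.96%

%ΔQ ≈ Ed × %ΔP = (-2.58) × (-12%) = +30.9600%
%ΔTR ≈ %ΔP + %ΔQ = (-12%) + (+30.9600%) = +18.9600%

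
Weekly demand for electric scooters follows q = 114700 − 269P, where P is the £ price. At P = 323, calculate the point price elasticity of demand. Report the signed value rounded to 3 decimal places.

dq/dP = −269. At P = 323, q = 114700 − 269(323) = 27813.
Ed = (dq/dP)·(P/q) = −269 × (323/27813) = -3.12397…

-3.124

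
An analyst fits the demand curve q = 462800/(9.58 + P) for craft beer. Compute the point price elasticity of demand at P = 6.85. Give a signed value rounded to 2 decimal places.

-0.42

dq/dP = −462800/(9.58 + P)² = -1714.42. At P = 6.85, q = 28168.
Ed = (dq/dP)·(P/q) = (-1714.42) × (6.85/28168) = -0.4169…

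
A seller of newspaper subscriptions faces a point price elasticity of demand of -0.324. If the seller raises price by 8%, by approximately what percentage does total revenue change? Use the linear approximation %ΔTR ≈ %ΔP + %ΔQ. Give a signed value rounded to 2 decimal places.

%ΔQ ≈ Ed × %ΔP = (-0.324) × (+8%) = -2.5920%
%ΔTR ≈ %ΔP + %ΔQ = (+8%) + (-2.5920%) = +5.4080%

+5.41%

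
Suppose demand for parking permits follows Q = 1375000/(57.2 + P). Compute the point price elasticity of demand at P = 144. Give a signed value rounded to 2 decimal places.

-0.72

dQ/dP = −1375000/(57.2 + P)² = -33.9662. At P = 144, Q = 6834.
Ed = (dQ/dP)·(P/Q) = (-33.9662) × (144/6834) = -0.7157…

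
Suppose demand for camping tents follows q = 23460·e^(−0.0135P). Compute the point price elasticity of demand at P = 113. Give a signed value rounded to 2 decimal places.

dq/dP = −0.0135·q = -68.8883. At P = 113, q = 5102.84.
Ed = (dq/dP)·(P/q) = (-68.8883) × (113/5102.84) = -1.5255

-1.53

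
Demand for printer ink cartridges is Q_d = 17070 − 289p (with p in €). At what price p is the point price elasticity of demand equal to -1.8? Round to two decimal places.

37.97

Ed = −289p/(17070 − 289p). Set this equal to -1.8:
289p = 1.8·(17070 − 289p) ⇒ 289p(1 + 1.8) = 1.8·17070
p = 1.8·17070 / (289·2.8) = 37.9708…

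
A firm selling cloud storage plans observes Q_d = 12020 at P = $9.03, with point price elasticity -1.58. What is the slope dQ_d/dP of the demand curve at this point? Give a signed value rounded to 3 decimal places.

Ed = (dQ_d/dP)·(P/Q_d) ⇒ dQ_d/dP = Ed·Q_d/P = (-1.58)·12020/9.03 = -2103.16722…

-2103.167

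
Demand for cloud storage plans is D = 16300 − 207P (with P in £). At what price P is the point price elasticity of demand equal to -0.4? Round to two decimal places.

22.50

Ed = −207P/(16300 − 207P). Set this equal to -0.4:
207P = 0.4·(16300 − 207P) ⇒ 207P(1 + 0.4) = 0.4·16300
P = 0.4·16300 / (207·1.4) = 22.4982…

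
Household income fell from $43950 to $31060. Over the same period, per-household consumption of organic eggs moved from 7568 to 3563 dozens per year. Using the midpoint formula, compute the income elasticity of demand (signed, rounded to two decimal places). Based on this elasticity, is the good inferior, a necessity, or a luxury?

2.09; luxury

%ΔQ = (3563 − 7568)/[( 7568 + 3563)/2] = -4005/5565.5 = -0.719611…
%ΔIncome = (31060 − 43950)/[( 43950 + 31060)/2] = -12890/37505 = -0.343687…
E_income = (-4005/5565.5) / (-12890/37505) = 2.0937…
E_income > 1 ⇒ normal good, luxury.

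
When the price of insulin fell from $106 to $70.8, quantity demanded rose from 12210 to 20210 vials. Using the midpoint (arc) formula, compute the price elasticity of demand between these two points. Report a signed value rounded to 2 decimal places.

%ΔQ = (20210 − 12210) / [(12210 + 20210)/2] = 8000/16210 = 0.493522…
%ΔP = (70.8 − 106) / [(106 + 70.8)/2] = -35.2/88.4 = -0.398190…
Arc Ed = %ΔQ / %ΔP = (8000/16210) / (-35.2/88.4) = -1.2394…

-1.24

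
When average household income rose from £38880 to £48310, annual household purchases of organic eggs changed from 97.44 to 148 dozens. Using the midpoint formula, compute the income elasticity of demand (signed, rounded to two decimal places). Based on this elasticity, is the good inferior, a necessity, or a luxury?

1.90; luxury

%ΔQ = (148 − 97.44)/[( 97.44 + 148)/2] = 50.56/122.72 = 0.411994…
%ΔIncome = (48310 − 38880)/[( 38880 + 48310)/2] = 9430/43595 = 0.216309…
E_income = (50.56/122.72) / (9430/43595) = 1.9046…
E_income > 1 ⇒ normal good, luxury.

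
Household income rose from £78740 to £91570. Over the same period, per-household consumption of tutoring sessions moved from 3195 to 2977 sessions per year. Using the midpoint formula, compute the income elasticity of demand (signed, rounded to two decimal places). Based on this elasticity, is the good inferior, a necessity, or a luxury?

-0.47; inferior

%ΔQ = (2977 − 3195)/[( 3195 + 2977)/2] = -218/3086 = -0.070641…
%ΔIncome = (91570 − 78740)/[( 78740 + 91570)/2] = 12830/85155 = 0.150666…
E_income = (-218/3086) / (12830/85155) = -0.4688…
E_income < 0 ⇒ inferior good.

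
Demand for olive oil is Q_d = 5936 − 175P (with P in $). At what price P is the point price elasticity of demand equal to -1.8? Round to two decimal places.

21.81

Ed = −175P/(5936 − 175P). Set this equal to -1.8:
175P = 1.8·(5936 − 175P) ⇒ 175P(1 + 1.8) = 1.8·5936
P = 1.8·5936 / (175·2.8) = 21.8057…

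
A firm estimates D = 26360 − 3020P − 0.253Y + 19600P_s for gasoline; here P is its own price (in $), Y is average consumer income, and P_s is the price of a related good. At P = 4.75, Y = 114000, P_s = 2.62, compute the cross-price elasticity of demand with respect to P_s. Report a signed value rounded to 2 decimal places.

1.49

At the given values, D = 26360 − 3020(4.75) − 0.253(114000) + 19600(2.62) = 34525.
∂D/∂P_s = 19600.
E = (19600) × (2.62/34525) = 1.4873…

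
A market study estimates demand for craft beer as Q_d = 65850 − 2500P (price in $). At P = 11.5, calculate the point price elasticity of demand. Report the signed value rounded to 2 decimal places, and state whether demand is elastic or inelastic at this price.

-0.77; inelastic

dQ_d/dP = −2500. At P = 11.5, Q_d = 65850 − 2500(11.5) = 37100.
Ed = (dQ_d/dP)·(P/Q_d) = −2500 × (11.5/37100) = -0.7749…
|Ed| = 0.77 < 1, so demand is inelastic.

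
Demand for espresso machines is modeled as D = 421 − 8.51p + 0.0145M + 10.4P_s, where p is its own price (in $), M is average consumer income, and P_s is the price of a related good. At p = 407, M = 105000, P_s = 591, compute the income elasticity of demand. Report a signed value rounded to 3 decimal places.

0.329

At the given values, D = 421 − 8.51(407) + 0.0145(105000) + 10.4(591) = 4626.33.
∂D/∂M = 0.0145.
E = (0.0145) × (105000/4626.33) = 0.32909…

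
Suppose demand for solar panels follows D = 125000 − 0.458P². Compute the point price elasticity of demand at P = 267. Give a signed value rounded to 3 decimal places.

dD/dP = −2·0.458·P = -244.572. At P = 267, D = 92349.638.
Ed = (dD/dP)·(P/D) = (-244.572) × (267/92349.638) = -0.70710…

-0.707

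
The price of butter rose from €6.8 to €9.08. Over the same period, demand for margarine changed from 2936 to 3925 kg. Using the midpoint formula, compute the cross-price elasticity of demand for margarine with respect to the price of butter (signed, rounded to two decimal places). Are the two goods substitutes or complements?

1.00; substitutes

%ΔQ_{margarine} = (3925 − 2936)/avg = 989/3430.5 = 0.288296…
%ΔP_{butter} = (9.08 − 6.8)/avg = 2.28/7.94 = 0.287153…
E_cross = (989/3430.5) / (2.28/7.94) = 1.0039…
E_cross > 0 ⇒ the goods are substitutes.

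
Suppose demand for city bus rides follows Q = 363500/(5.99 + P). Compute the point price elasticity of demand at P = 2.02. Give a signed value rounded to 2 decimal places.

-0.25

dQ/dP = −363500/(5.99 + P)² = -5665.51. At P = 2.02, Q = 45380.8.
Ed = (dQ/dP)·(P/Q) = (-5665.51) × (2.02/45380.8) = -0.2521…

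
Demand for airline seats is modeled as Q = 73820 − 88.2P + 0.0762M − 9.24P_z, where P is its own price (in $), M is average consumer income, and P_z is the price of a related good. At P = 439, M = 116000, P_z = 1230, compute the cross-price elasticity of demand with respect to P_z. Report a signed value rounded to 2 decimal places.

At the given values, Q = 73820 − 88.2(439) + 0.0762(116000) − 9.24(1230) = 32574.2.
∂Q/∂P_z = -9.24.
E = (-9.24) × (1230/32574.2) = -0.3489…

-0.35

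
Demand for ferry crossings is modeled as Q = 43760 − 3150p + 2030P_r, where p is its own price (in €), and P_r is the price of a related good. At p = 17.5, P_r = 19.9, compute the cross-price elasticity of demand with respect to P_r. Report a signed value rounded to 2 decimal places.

At the given values, Q = 43760 − 3150(17.5) + 2030(19.9) = 29032.
∂Q/∂P_r = 2030.
E = (2030) × (19.9/29032) = 1.3914…

1.39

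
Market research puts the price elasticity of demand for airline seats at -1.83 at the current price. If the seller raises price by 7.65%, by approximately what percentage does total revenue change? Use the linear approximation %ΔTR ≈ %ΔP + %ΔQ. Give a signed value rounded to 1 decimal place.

-6.3%

%ΔQ ≈ Ed × %ΔP = (-1.83) × (+7.65%) = -13.9995%
%ΔTR ≈ %ΔP + %ΔQ = (+7.65%) + (-13.9995%) = -6.3495%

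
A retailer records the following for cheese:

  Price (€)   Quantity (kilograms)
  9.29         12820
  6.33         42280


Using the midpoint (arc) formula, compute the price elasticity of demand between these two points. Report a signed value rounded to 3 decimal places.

%ΔQ = (42280 − 12820) / [(12820 + 42280)/2] = 29460/27550 = 1.069328…
%ΔP = (6.33 − 9.29) / [(9.29 + 6.33)/2] = -2.96/7.81 = -0.379001…
Arc Ed = %ΔQ / %ΔP = (29460/27550) / (-2.96/7.81) = -2.82143…

-2.821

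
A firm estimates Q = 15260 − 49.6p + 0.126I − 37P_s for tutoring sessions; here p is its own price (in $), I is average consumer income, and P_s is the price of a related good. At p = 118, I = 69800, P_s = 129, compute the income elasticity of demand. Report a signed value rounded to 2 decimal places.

0.65

At the given values, Q = 15260 − 49.6(118) + 0.126(69800) − 37(129) = 13429.
∂Q/∂I = 0.126.
E = (0.126) × (69800/13429) = 0.6549…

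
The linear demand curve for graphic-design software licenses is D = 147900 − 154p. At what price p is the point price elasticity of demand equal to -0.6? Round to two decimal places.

Ed = −154p/(147900 − 154p). Set this equal to -0.6:
154p = 0.6·(147900 − 154p) ⇒ 154p(1 + 0.6) = 0.6·147900
p = 0.6·147900 / (154·1.6) = 360.1461…

360.15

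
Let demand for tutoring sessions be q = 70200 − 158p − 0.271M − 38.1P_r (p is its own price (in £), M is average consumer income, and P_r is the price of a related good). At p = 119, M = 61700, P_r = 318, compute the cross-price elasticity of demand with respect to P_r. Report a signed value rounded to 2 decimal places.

At the given values, q = 70200 − 158(119) − 0.271(61700) − 38.1(318) = 22561.5.
∂q/∂P_r = -38.1.
E = (-38.1) × (318/22561.5) = -0.5370…

-0.54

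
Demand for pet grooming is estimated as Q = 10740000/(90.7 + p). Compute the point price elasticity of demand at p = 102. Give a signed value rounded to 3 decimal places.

-0.529

dQ/dp = −10740000/(90.7 + p)² = -289.228. At p = 102, Q = 55734.3.
Ed = (dQ/dp)·(p/Q) = (-289.228) × (102/55734.3) = -0.52932…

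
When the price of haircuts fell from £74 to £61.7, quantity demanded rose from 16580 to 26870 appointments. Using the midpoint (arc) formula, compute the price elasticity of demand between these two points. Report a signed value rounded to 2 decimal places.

-2.61

%ΔQ = (26870 − 16580) / [(16580 + 26870)/2] = 10290/21725 = 0.473647…
%ΔP = (61.7 − 74) / [(74 + 61.7)/2] = -12.3/67.85 = -0.181282…
Arc Ed = %ΔQ / %ΔP = (10290/21725) / (-12.3/67.85) = -2.6127…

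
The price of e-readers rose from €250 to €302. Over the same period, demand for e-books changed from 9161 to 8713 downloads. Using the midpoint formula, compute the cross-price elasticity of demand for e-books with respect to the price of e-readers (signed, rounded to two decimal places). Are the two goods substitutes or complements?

-0.27; complements

%ΔQ_{e-books} = (8713 − 9161)/avg = -448/8937 = -0.050128…
%ΔP_{e-readers} = (302 − 250)/avg = 52/276 = 0.188405…
E_cross = (-448/8937) / (52/276) = -0.2660…
E_cross < 0 ⇒ the goods are complements.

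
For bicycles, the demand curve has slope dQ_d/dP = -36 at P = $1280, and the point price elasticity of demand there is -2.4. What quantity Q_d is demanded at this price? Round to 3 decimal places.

19200.000

Ed = (dQ_d/dP)·(P/Q_d) ⇒ Q_d = (dQ_d/dP)·P/Ed = (-36)·1280/(-2.4) = 19200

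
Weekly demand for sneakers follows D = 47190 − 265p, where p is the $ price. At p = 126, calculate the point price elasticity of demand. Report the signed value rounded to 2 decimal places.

dD/dp = −265. At p = 126, D = 47190 − 265(126) = 13800.
Ed = (dD/dp)·(p/D) = −265 × (126/13800) = -2.4195…

-2.42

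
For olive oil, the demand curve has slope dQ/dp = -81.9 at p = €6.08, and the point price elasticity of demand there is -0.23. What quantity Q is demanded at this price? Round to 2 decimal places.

2165.01

Ed = (dQ/dp)·(p/Q) ⇒ Q = (dQ/dp)·p/Ed = (-81.9)·6.08/(-0.23) = 2165.0086…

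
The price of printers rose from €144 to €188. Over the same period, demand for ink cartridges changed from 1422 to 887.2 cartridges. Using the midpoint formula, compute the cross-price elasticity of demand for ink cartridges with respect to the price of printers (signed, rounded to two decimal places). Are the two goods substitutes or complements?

-1.75; complements

%ΔQ_{ink cartridges} = (887.2 − 1422)/avg = -534.8/1154.6 = -0.463190…
%ΔP_{printers} = (188 − 144)/avg = 44/166 = 0.265060…
E_cross = (-534.8/1154.6) / (44/166) = -1.7474…
E_cross < 0 ⇒ the goods are complements.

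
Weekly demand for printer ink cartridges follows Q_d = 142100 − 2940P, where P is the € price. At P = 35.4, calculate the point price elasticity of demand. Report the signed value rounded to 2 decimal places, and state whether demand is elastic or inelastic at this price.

-2.74; elastic

dQ_d/dP = −2940. At P = 35.4, Q_d = 142100 − 2940(35.4) = 38024.
Ed = (dQ_d/dP)·(P/Q_d) = −2940 × (35.4/38024) = -2.7371…
|Ed| = 2.74 > 1, so demand is elastic.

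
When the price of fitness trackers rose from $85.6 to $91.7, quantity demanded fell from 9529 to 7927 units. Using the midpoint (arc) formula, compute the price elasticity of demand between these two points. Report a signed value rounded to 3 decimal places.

%ΔQ = (7927 − 9529) / [(9529 + 7927)/2] = -1602/8728 = -0.183547…
%ΔP = (91.7 − 85.6) / [(85.6 + 91.7)/2] = 6.1/88.65 = 0.068809…
Arc Ed = %ΔQ / %ΔP = (-1602/8728) / (6.1/88.65) = -2.66745…

-2.667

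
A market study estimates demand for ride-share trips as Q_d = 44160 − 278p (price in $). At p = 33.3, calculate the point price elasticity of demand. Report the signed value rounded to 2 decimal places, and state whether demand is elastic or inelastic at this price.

dQ_d/dp = −278. At p = 33.3, Q_d = 44160 − 278(33.3) = 34902.6.
Ed = (dQ_d/dp)·(p/Q_d) = −278 × (33.3/34902.6) = -0.2652…
|Ed| = 0.27 < 1, so demand is inelastic.

-0.27; inelastic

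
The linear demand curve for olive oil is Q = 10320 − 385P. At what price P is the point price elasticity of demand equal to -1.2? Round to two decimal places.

Ed = −385P/(10320 − 385P). Set this equal to -1.2:
385P = 1.2·(10320 − 385P) ⇒ 385P(1 + 1.2) = 1.2·10320
P = 1.2·10320 / (385·2.2) = 14.6210…

14.62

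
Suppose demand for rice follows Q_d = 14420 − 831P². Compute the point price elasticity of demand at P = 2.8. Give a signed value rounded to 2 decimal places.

-1.65

dQ_d/dP = −2·831·P = -4653.6. At P = 2.8, Q_d = 7904.96.
Ed = (dQ_d/dP)·(P/Q_d) = (-4653.6) × (2.8/7904.96) = -1.6483…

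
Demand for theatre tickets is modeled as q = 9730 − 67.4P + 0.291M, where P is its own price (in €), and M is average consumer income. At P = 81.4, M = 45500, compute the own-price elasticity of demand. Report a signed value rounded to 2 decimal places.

-0.31

At the given values, q = 9730 − 67.4(81.4) + 0.291(45500) = 17484.14.
∂q/∂P = −67.4.
E = (-67.4) × (81.4/17484.14) = -0.3137…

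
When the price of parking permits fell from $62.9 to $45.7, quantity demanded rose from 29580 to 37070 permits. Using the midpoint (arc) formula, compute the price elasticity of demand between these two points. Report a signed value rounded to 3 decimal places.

%ΔQ = (37070 − 29580) / [(29580 + 37070)/2] = 7490/33325 = 0.224756…
%ΔP = (45.7 − 62.9) / [(62.9 + 45.7)/2] = -17.2/54.3 = -0.316758…
Arc Ed = %ΔQ / %ΔP = (7490/33325) / (-17.2/54.3) = -0.70955…

-0.710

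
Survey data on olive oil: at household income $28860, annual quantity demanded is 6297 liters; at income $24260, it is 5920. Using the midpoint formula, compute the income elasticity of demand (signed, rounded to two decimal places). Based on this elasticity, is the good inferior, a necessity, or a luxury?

0.36; necessity

%ΔQ = (5920 − 6297)/[( 6297 + 5920)/2] = -377/6108.5 = -0.061717…
%ΔIncome = (24260 − 28860)/[( 28860 + 24260)/2] = -4600/26560 = -0.173192…
E_income = (-377/6108.5) / (-4600/26560) = 0.3563…
0 < E_income < 1 ⇒ normal good, necessity.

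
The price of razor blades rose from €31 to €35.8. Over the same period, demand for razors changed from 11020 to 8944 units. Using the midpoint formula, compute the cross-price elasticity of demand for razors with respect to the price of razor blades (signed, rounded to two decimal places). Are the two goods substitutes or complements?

-1.45; complements

%ΔQ_{razors} = (8944 − 11020)/avg = -2076/9982 = -0.207974…
%ΔP_{razor blades} = (35.8 − 31)/avg = 4.8/33.4 = 0.143712…
E_cross = (-2076/9982) / (4.8/33.4) = -1.4471…
E_cross < 0 ⇒ the goods are complements.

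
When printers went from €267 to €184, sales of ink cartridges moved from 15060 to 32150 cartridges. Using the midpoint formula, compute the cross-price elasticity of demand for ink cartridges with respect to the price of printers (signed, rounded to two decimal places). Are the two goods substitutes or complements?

-1.97; complements

%ΔQ_{ink cartridges} = (32150 − 15060)/avg = 17090/23605 = 0.723999…
%ΔP_{printers} = (184 − 267)/avg = -83/225.5 = -0.368070…
E_cross = (17090/23605) / (-83/225.5) = -1.9670…
E_cross < 0 ⇒ the goods are complements.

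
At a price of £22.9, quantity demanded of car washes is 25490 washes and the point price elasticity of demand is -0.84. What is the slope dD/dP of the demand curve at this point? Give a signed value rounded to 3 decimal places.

Ed = (dD/dP)·(P/D) ⇒ dD/dP = Ed·D/P = (-0.84)·25490/22.9 = -935.00436…

-935.004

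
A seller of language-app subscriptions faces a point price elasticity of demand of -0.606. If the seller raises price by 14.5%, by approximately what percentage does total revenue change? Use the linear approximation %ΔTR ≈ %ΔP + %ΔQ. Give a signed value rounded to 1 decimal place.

%ΔQ ≈ Ed × %ΔP = (-0.606) × (+14.5%) = -8.7870%
%ΔTR ≈ %ΔP + %ΔQ = (+14.5%) + (-8.7870%) = +5.7130%

+5.7%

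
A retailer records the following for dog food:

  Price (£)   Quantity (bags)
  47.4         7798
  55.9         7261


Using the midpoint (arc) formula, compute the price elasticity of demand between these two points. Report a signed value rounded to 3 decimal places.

-0.433

%ΔQ = (7261 − 7798) / [(7798 + 7261)/2] = -537/7529.5 = -0.071319…
%ΔP = (55.9 − 47.4) / [(47.4 + 55.9)/2] = 8.5/51.65 = 0.164569…
Arc Ed = %ΔQ / %ΔP = (-537/7529.5) / (8.5/51.65) = -0.43337…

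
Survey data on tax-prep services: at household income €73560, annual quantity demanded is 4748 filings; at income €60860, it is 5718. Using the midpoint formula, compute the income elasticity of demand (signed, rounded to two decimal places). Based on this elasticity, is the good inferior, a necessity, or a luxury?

%ΔQ = (5718 − 4748)/[( 4748 + 5718)/2] = 970/5233 = 0.185362…
%ΔIncome = (60860 − 73560)/[( 73560 + 60860)/2] = -12700/67210 = -0.188959…
E_income = (970/5233) / (-12700/67210) = -0.9809…
E_income < 0 ⇒ inferior good.

-0.98; inferior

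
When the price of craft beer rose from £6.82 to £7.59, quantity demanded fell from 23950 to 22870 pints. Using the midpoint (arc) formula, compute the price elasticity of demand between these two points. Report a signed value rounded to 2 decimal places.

-0.43

%ΔQ = (22870 − 23950) / [(23950 + 22870)/2] = -1080/23410 = -0.046134…
%ΔP = (7.59 − 6.82) / [(6.82 + 7.59)/2] = 0.77/7.205 = 0.106870…
Arc Ed = %ΔQ / %ΔP = (-1080/23410) / (0.77/7.205) = -0.4316…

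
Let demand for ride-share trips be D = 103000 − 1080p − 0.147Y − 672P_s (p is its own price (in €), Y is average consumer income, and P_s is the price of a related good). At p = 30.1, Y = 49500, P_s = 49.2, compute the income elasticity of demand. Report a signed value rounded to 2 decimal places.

At the given values, D = 103000 − 1080(30.1) − 0.147(49500) − 672(49.2) = 30153.1.
∂D/∂Y = -0.147.
E = (-0.147) × (49500/30153.1) = -0.2413…

-0.24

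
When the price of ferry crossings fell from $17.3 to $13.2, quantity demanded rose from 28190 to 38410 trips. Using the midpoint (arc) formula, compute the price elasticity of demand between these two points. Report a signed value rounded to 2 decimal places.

-1.14

%ΔQ = (38410 − 28190) / [(28190 + 38410)/2] = 10220/33300 = 0.306906…
%ΔP = (13.2 − 17.3) / [(17.3 + 13.2)/2] = -4.1/15.25 = -0.268852…
Arc Ed = %ΔQ / %ΔP = (10220/33300) / (-4.1/15.25) = -1.1415…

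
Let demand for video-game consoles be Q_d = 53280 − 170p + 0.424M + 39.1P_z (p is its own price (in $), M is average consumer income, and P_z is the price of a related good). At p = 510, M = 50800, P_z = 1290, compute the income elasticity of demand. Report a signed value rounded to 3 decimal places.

At the given values, Q_d = 53280 − 170(510) + 0.424(50800) + 39.1(1290) = 38558.2.
∂Q_d/∂M = 0.424.
E = (0.424) × (50800/38558.2) = 0.55861…

0.559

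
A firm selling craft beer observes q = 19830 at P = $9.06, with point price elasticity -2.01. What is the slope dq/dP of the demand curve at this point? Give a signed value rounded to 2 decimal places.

Ed = (dq/dP)·(P/q) ⇒ dq/dP = Ed·q/P = (-2.01)·19830/9.06 = -4399.3708…

-4399.37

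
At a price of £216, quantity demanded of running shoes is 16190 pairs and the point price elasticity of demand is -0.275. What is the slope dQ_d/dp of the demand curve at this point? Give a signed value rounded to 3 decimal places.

Ed = (dQ_d/dp)·(p/Q_d) ⇒ dQ_d/dp = Ed·Q_d/p = (-0.275)·16190/216 = -20.61226…

-20.612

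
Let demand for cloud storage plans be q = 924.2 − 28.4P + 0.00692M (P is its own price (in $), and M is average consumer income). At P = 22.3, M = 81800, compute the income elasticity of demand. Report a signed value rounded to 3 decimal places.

At the given values, q = 924.2 − 28.4(22.3) + 0.00692(81800) = 856.936.
∂q/∂M = 0.00692.
E = (0.00692) × (81800/856.936) = 0.66055…

0.661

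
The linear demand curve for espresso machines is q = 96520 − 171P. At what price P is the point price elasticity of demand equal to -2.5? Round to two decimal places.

Ed = −171P/(96520 − 171P). Set this equal to -2.5:
171P = 2.5·(96520 − 171P) ⇒ 171P(1 + 2.5) = 2.5·96520
P = 2.5·96520 / (171·3.5) = 403.1746…

403.17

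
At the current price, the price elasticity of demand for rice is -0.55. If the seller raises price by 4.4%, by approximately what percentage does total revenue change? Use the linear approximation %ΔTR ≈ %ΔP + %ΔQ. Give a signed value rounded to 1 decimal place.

%ΔQ ≈ Ed × %ΔP = (-0.55) × (+4.4%) = -2.4200%
%ΔTR ≈ %ΔP + %ΔQ = (+4.4%) + (-2.4200%) = +1.9800%

+2.0%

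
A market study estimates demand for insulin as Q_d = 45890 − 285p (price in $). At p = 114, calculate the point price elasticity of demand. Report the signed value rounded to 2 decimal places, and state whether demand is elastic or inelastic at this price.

dQ_d/dp = −285. At p = 114, Q_d = 45890 − 285(114) = 13400.
Ed = (dQ_d/dp)·(p/Q_d) = −285 × (114/13400) = -2.4246…
|Ed| = 2.42 > 1, so demand is elastic.

-2.42; elastic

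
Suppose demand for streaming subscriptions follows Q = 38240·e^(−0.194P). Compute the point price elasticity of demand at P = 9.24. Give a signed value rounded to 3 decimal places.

-1.793

dQ/dP = −0.194·Q = -1235.44. At P = 9.24, Q = 6368.23.
Ed = (dQ/dP)·(P/Q) = (-1235.44) × (9.24/6368.23) = -1.79256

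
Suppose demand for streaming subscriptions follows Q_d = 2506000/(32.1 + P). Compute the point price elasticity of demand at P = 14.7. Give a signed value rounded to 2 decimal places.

dQ_d/dP = −2506000/(32.1 + P)² = -1144.17. At P = 14.7, Q_d = 53547.
Ed = (dQ_d/dP)·(P/Q_d) = (-1144.17) × (14.7/53547) = -0.3141…

-0.31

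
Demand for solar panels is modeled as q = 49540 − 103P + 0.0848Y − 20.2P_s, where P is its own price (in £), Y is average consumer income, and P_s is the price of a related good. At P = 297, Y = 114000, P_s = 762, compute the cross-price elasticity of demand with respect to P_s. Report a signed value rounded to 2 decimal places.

-1.16

At the given values, q = 49540 − 103(297) + 0.0848(114000) − 20.2(762) = 13223.8.
∂q/∂P_s = -20.2.
E = (-20.2) × (762/13223.8) = -1.1639…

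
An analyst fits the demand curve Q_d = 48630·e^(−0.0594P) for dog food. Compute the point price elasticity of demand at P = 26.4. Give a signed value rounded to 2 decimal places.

-1.57

dQ_d/dP = −0.0594·Q_d = -602.071. At P = 26.4, Q_d = 10135.9.
Ed = (dQ_d/dP)·(P/Q_d) = (-602.071) × (26.4/10135.9) = -1.5681…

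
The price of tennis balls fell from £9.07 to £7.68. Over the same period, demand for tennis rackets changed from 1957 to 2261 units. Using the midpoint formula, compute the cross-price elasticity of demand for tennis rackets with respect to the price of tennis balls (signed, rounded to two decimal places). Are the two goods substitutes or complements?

%ΔQ_{tennis rackets} = (2261 − 1957)/avg = 304/2109 = 0.144144…
%ΔP_{tennis balls} = (7.68 − 9.07)/avg = -1.39/8.375 = -0.165970…
E_cross = (304/2109) / (-1.39/8.375) = -0.8684…
E_cross < 0 ⇒ the goods are complements.

-0.87; complements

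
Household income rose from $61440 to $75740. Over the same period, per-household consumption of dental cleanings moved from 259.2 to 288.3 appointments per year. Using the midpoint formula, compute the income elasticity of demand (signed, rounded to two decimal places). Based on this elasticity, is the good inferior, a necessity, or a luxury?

0.51; necessity

%ΔQ = (288.3 − 259.2)/[( 259.2 + 288.3)/2] = 29.1/273.75 = 0.106301…
%ΔIncome = (75740 − 61440)/[( 61440 + 75740)/2] = 14300/68590 = 0.208485…
E_income = (29.1/273.75) / (14300/68590) = 0.5098…
0 < E_income < 1 ⇒ normal good, necessity.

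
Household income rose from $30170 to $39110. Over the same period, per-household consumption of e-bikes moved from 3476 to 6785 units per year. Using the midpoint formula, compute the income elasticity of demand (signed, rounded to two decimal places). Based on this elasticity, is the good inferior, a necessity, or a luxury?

2.50; luxury

%ΔQ = (6785 − 3476)/[( 3476 + 6785)/2] = 3309/5130.5 = 0.644966…
%ΔIncome = (39110 − 30170)/[( 30170 + 39110)/2] = 8940/34640 = 0.258083…
E_income = (3309/5130.5) / (8940/34640) = 2.4990…
E_income > 1 ⇒ normal good, luxury.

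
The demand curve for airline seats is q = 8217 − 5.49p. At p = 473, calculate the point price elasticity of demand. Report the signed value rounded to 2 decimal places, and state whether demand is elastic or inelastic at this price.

-0.46; inelastic

dq/dp = −5.49. At p = 473, q = 8217 − 5.49(473) = 5620.23.
Ed = (dq/dp)·(p/q) = −5.49 × (473/5620.23) = -0.4620…
|Ed| = 0.46 < 1, so demand is inelastic.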